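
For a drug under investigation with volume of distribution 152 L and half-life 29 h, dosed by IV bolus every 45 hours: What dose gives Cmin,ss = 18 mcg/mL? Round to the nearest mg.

5285 mg

τ/t½ = 45/29 ≈ 1.5517, so f = (1/2)^(45/29) ≈ 0.341102.
Cmin,ss = (D/Vd)·f/(1−f), so D = Cmin,ss·Vd·(1−f)/f.
D = 18 × 152 × (1−f)/f ≈ 18 × 152 × 1.93167 ≈ 5285.05 mg.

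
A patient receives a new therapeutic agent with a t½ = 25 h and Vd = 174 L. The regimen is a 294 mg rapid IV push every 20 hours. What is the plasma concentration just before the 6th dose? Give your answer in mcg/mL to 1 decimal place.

f = (1/2)^(τ/t½) = (1/2)^(20/25) ≈ 0.5743.
C₀ = D/Vd = 294/174 ≈ 1.690 mcg/mL.
Before the 6th dose, 5 doses have been given. Superposition: Cmin = C₀·(f + f² + … + f^5).
≈ 1.690 × (0.5743 + 0.3298 + 0.1894 + 0.1088 + 0.0625) ≈ 1.690 × 1.2648 ≈ 2.138 mcg/mL.

2.1 mcg/mL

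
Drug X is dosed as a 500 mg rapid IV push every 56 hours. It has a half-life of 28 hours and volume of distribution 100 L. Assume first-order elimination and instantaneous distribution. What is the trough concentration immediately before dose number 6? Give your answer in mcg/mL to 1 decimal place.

1.7 mcg/mL

f = (1/2)^(τ/t½) = (1/2)^(56/28) ≈ 0.2500.
C₀ = D/Vd = 500/100 ≈ 5.000 mcg/mL.
Before the 6th dose, 5 doses have been given. Superposition: Cmin = C₀·(f + f² + … + f^5).
≈ 5.000 × (0.2500 + 0.0625 + 0.0156 + 0.0039 + 0.0010) ≈ 5.000 × 0.3330 ≈ 1.665 mcg/mL.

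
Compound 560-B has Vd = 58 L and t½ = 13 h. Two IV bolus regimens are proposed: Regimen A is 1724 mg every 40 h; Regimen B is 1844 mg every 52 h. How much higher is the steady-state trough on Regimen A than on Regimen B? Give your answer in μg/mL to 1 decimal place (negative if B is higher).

Regimen A: f = (1/2)^(40/13) ≈ 0.1185; Cmin,ss = (1724/58)·f/(1−f) ≈ 3.996 μg/mL.
Regimen B: f = (1/2)^(52/13) ≈ 0.0625; Cmin,ss = (1844/58)·f/(1−f) ≈ 2.120 μg/mL.
Difference ≈ 3.996 − 2.120 ≈ 1.876 μg/mL.

1.9 μg/mL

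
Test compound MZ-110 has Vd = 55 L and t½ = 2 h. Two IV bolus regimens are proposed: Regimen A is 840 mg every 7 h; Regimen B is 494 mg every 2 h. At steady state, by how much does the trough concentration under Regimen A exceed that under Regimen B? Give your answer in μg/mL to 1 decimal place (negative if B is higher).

-7.5 μg/mL

Regimen A: f = (1/2)^(7/2) ≈ 0.0884; Cmin,ss = (840/55)·f/(1−f) ≈ 1.481 μg/mL.
Regimen B: f = (1/2)^(2/2) ≈ 0.5000; Cmin,ss = (494/55)·f/(1−f) ≈ 8.982 μg/mL.
Difference ≈ 1.481 − 8.982 ≈ -7.501 μg/mL.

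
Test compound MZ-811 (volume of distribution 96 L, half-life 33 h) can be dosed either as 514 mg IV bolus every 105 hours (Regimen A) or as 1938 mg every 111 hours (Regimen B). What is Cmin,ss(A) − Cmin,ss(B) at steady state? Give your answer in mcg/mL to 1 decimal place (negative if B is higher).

Regimen A: f = (1/2)^(105/33) ≈ 0.1102; Cmin,ss = (514/96)·f/(1−f) ≈ 0.663 mcg/mL.
Regimen B: f = (1/2)^(111/33) ≈ 0.0972; Cmin,ss = (1938/96)·f/(1−f) ≈ 2.173 mcg/mL.
Difference ≈ 0.663 − 2.173 ≈ -1.510 mcg/mL.

-1.5 mcg/mL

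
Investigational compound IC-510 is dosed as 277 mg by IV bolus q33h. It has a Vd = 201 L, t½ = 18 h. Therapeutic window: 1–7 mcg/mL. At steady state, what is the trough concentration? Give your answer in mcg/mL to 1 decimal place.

Over one 33-h interval, 33/18 ≈ 1.8333 half-lives elapse, leaving f ≈ 0.2806 of each dose.
Single-dose peak C₀ = D/Vd = 277/201 ≈ 1.378 mcg/mL.
Steady-state trough Cmin,ss = C₀·f/(1−f) ≈ 1.378 × 0.2806/0.7194 ≈ 0.537 mcg/mL.
Trough 0.5 mcg/mL vs MEC 1 mcg/mL: subtherapeutic.

0.5 mcg/mL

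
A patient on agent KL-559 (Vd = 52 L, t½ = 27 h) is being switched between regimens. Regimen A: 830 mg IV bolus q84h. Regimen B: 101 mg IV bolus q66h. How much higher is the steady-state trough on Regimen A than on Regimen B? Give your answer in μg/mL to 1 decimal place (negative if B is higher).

1.7 μg/mL

Regimen A: f = (1/2)^(84/27) ≈ 0.1157; Cmin,ss = (830/52)·f/(1−f) ≈ 2.088 μg/mL.
Regimen B: f = (1/2)^(66/27) ≈ 0.1837; Cmin,ss = (101/52)·f/(1−f) ≈ 0.437 μg/mL.
Difference ≈ 2.088 − 0.437 ≈ 1.651 μg/mL.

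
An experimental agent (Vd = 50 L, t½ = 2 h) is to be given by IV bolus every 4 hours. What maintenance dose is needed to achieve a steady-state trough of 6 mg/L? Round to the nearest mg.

τ/t½ = 4/2 ≈ 2, so f = (1/2)^(4/2) ≈ 0.250000.
Cmin,ss = (D/Vd)·f/(1−f), so D = Cmin,ss·Vd·(1−f)/f.
D = 6 × 50 × (1−f)/f ≈ 6 × 50 × 3.00000 ≈ 900.00 mg.

900 mg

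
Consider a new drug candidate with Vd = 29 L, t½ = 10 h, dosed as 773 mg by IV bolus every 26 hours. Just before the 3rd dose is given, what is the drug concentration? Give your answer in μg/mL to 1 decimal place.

5.1 μg/mL

f = (1/2)^(τ/t½) = (1/2)^(26/10) ≈ 0.1649.
C₀ = D/Vd = 773/29 ≈ 26.655 μg/mL.
Before the 3rd dose, 2 doses have been given. Superposition: Cmin = C₀·(f + f²).
≈ 26.655 × (0.1649 + 0.0272) ≈ 26.655 × 0.1921 ≈ 5.120 μg/mL.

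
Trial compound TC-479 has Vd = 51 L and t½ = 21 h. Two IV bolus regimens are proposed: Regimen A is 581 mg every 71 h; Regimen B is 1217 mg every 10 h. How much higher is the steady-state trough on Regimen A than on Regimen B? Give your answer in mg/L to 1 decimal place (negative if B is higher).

Regimen A: f = (1/2)^(71/21) ≈ 0.0960; Cmin,ss = (581/51)·f/(1−f) ≈ 1.210 mg/L.
Regimen B: f = (1/2)^(10/21) ≈ 0.7189; Cmin,ss = (1217/51)·f/(1−f) ≈ 61.028 mg/L.
Difference ≈ 1.210 − 61.028 ≈ -59.818 mg/L.

-59.8 mg/L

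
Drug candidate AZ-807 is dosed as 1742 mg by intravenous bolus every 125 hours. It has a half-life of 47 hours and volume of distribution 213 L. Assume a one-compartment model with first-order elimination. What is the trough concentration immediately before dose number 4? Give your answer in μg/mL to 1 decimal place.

f = (1/2)^(τ/t½) = (1/2)^(125/47) ≈ 0.1583.
C₀ = D/Vd = 1742/213 ≈ 8.178 μg/mL.
Before the 4th dose, 3 doses have been given. Superposition: Cmin = C₀·(f + f² + … + f^3).
≈ 8.178 × (0.1583 + 0.0251 + 0.0040) ≈ 8.178 × 0.1874 ≈ 1.533 μg/mL.

1.5 μg/mL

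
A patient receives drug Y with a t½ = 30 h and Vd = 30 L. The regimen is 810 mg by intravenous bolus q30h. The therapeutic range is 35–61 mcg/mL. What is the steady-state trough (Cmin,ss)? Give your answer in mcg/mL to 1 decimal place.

27.0 mcg/mL

The dosing interval is 1 half-life, so f = 2^(−1) = 0.5.
Accumulation ratio R = 1/(1 − f) = 1/0.5 = 2/1.
Single-dose peak C₀ = D/Vd = 810/30 = 27 mcg/mL.
Steady-state peak Cmax,ss = C₀·R = 27 × 2/1 ≈ 54.000 mcg/mL.
Steady-state trough Cmin,ss = Cmax,ss·f ≈ 54.000 × 0.5 ≈ 27.000 mcg/mL.
Trough 27.0 mcg/mL vs MEC 35 mcg/mL: subtherapeutic.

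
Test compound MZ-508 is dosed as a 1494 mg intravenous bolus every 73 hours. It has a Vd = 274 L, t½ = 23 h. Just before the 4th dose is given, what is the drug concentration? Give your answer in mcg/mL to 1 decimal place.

f = (1/2)^(τ/t½) = (1/2)^(73/23) ≈ 0.1108.
C₀ = D/Vd = 1494/274 ≈ 5.453 mcg/mL.
Before the 4th dose, 3 doses have been given. Superposition: Cmin = C₀·(f + f² + … + f^3).
≈ 5.453 × (0.1108 + 0.0123 + 0.0014) ≈ 5.453 × 0.1245 ≈ 0.679 mcg/mL.

0.7 mcg/mL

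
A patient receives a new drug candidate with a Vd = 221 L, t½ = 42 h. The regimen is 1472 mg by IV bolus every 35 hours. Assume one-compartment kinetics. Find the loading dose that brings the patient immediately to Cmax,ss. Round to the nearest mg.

f = (1/2)^(35/42) ≈ 0.561231; accumulation ratio R = 1/(1−f) ≈ 2.27910.
Loading dose to hit Cmax,ss on first dose: D_load = D_maint·R ≈ 1472 × 2.27910 ≈ 3354.84 mg.

3355 mg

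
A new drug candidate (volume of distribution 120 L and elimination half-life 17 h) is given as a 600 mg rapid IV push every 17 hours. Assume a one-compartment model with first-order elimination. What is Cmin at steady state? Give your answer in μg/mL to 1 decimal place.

5.0 μg/mL

The dosing interval is 1 half-life, so f = 2^(−1) = 0.5.
At steady state, R = 1/(1 − 0.5) = 2/1.
Single-dose peak C₀ = D/Vd = 600/120 = 5 μg/mL.
Steady-state peak Cmax,ss = C₀·R = 5 × 2/1 ≈ 10.000 μg/mL.
Steady-state trough Cmin,ss = Cmax,ss·f ≈ 10.000 × 0.5 ≈ 5.000 μg/mL.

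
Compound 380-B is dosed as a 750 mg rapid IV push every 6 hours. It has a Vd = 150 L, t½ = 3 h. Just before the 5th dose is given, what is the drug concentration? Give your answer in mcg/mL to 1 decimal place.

1.7 mcg/mL

f = (1/2)^(τ/t½) = (1/2)^(6/3) ≈ 0.2500.
C₀ = D/Vd = 750/150 ≈ 5.000 mcg/mL.
Before the 5th dose, 4 doses have been given. Superposition: Cmin = C₀·(f + f² + … + f^4).
≈ 5.000 × (0.2500 + 0.0625 + 0.0156 + 0.0039) ≈ 5.000 × 0.3320 ≈ 1.660 mcg/mL.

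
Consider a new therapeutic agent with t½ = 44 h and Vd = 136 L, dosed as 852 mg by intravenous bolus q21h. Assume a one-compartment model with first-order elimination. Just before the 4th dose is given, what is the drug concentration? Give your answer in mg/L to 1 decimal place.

f = (1/2)^(τ/t½) = (1/2)^(21/44) ≈ 0.7183.
C₀ = D/Vd = 852/136 ≈ 6.265 mg/L.
Before the 4th dose, 3 doses have been given. Superposition: Cmin = C₀·(f + f² + … + f^3).
≈ 6.265 × (0.7183 + 0.5160 + 0.3706) ≈ 6.265 × 1.6049 ≈ 10.055 mg/L.

10.1 mg/L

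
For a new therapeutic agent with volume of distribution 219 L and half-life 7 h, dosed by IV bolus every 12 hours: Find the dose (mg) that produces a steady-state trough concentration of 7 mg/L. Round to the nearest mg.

3497 mg

τ/t½ = 12/7 ≈ 1.7143, so f = (1/2)^(12/7) ≈ 0.304753.
Cmin,ss = (D/Vd)·f/(1−f), so D = Cmin,ss·Vd·(1−f)/f.
D = 7 × 219 × (1−f)/f ≈ 7 × 219 × 2.28135 ≈ 3497.31 mg.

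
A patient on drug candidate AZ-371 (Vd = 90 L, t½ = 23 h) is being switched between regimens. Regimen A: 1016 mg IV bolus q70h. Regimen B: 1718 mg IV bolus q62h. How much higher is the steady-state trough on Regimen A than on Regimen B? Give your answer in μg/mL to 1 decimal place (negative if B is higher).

Regimen A: f = (1/2)^(70/23) ≈ 0.1213; Cmin,ss = (1016/90)·f/(1−f) ≈ 1.558 μg/mL.
Regimen B: f = (1/2)^(62/23) ≈ 0.1544; Cmin,ss = (1718/90)·f/(1−f) ≈ 3.485 μg/mL.
Difference ≈ 1.558 − 3.485 ≈ -1.927 μg/mL.

-1.9 μg/mL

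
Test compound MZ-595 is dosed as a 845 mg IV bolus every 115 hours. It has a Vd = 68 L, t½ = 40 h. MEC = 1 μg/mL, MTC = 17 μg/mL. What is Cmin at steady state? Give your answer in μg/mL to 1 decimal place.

τ/t½ = 115/40 ≈ 2.875, so fraction remaining f = (1/2)^(115/40) ≈ 0.1363.
Accumulation ratio R = 1/(1 − f) ≈ 1/0.8637 ≈ 1.1578.
Single-dose peak C₀ = D/Vd = 845/68 ≈ 12.426 μg/mL.
Steady-state peak Cmax,ss = C₀·R ≈ 12.426 × 1.1578 ≈ 14.387 μg/mL.
Steady-state trough Cmin,ss = Cmax,ss·f ≈ 14.387 × 0.1363 ≈ 1.961 μg/mL.
Trough 2.0 μg/mL vs MEC 1 μg/mL: adequate.

2.0 μg/mL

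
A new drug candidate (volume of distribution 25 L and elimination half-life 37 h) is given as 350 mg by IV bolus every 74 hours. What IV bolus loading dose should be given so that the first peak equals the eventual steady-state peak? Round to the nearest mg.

f = (1/2)^(74/37) ≈ 0.250000; accumulation ratio R = 1/(1−f) ≈ 1.33333.
Loading dose to hit Cmax,ss on first dose: D_load = D_maint·R ≈ 350 × 1.33333 ≈ 466.67 mg.

467 mg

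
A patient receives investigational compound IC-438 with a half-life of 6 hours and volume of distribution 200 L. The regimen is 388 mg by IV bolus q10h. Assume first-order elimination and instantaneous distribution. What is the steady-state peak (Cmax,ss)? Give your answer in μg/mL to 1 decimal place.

Over one 10-h interval, 10/6 ≈ 1.6667 half-lives elapse, leaving f ≈ 0.3150 of each dose.
Accumulation ratio R = 1/(1 − f) ≈ 1/0.6850 ≈ 1.4599.
Single-dose peak C₀ = D/Vd = 388/200 ≈ 1.940 μg/mL.
Steady-state peak Cmax,ss = C₀·R ≈ 1.940 × 1.4599 ≈ 2.832 μg/mL.

2.8 μg/mL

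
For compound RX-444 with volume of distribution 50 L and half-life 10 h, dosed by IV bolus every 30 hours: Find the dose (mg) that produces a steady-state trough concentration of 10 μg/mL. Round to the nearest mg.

3500 mg

τ/t½ = 30/10 ≈ 3, so f = (1/2)^(30/10) ≈ 0.125000.
Cmin,ss = (D/Vd)·f/(1−f), so D = Cmin,ss·Vd·(1−f)/f.
D = 10 × 50 × (1−f)/f ≈ 10 × 50 × 7.00000 ≈ 3500.00 mg.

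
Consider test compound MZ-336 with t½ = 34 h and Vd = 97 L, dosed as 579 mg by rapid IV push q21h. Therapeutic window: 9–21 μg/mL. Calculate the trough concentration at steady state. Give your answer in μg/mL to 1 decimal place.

k = ln2/t½ = ln2/34 ≈ 0.020387 h⁻¹; fraction remaining f = e^(−kτ) = e^(−0.020387×21) ≈ 0.6517.
Accumulation ratio R = 1/(1 − f) ≈ 1/0.3483 ≈ 2.8711.
Single-dose peak C₀ = D/Vd = 579/97 ≈ 5.969 μg/mL.
Cmax,ss = C₀/(1 − f) ≈ 5.969/0.3483 ≈ 17.138 μg/mL.
One interval later, Cmin,ss = Cmax,ss·e^(−kτ) ≈ 17.138 × 0.6517 ≈ 11.169 μg/mL.
Trough 11.2 μg/mL vs MEC 9 μg/mL: adequate.

11.2 μg/mL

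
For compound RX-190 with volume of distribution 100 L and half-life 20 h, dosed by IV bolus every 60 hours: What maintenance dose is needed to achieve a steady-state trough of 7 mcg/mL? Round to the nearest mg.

τ/t½ = 60/20 ≈ 3, so f = (1/2)^(60/20) ≈ 0.125000.
Cmin,ss = (D/Vd)·f/(1−f), so D = Cmin,ss·Vd·(1−f)/f.
D = 7 × 100 × (1−f)/f ≈ 7 × 100 × 7.00000 ≈ 4900.00 mg.

4900 mg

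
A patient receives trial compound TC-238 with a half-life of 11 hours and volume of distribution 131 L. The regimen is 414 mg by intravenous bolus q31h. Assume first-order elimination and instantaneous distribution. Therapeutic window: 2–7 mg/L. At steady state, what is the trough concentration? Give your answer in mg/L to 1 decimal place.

0.5 mg/L

Over one 31-h interval, 31/11 ≈ 2.8182 half-lives elapse, leaving f ≈ 0.1418 of each dose.
Accumulation ratio R = 1/(1 − f) ≈ 1/0.8582 ≈ 1.1652.
Each bolus raises the concentration by D/Vd = 414/131 ≈ 3.160 mg/L.
Cmax,ss = C₀/(1 − f) ≈ 3.160/0.8582 ≈ 3.682 mg/L.
Steady-state trough Cmin,ss = Cmax,ss·f ≈ 3.682 × 0.1418 ≈ 0.522 mg/L.
Trough 0.5 mg/L vs MEC 2 mg/L: subtherapeutic.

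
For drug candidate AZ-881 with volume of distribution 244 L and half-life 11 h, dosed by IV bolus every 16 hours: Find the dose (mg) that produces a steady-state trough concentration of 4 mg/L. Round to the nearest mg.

τ/t½ = 16/11 ≈ 1.4545, so f = (1/2)^(16/11) ≈ 0.364870.
Cmin,ss = (D/Vd)·f/(1−f), so D = Cmin,ss·Vd·(1−f)/f.
D = 4 × 244 × (1−f)/f ≈ 4 × 244 × 1.74070 ≈ 1698.92 mg.

1699 mg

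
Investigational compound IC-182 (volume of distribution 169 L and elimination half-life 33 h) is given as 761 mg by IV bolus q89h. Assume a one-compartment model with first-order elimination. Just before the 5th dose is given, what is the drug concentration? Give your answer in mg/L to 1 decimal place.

f = (1/2)^(τ/t½) = (1/2)^(89/33) ≈ 0.1542.
C₀ = D/Vd = 761/169 ≈ 4.503 mg/L.
Before the 5th dose, 4 doses have been given. Superposition: Cmin = C₀·(f + f² + … + f^4).
≈ 4.503 × (0.1542 + 0.0238 + 0.0037 + 0.0006) ≈ 4.503 × 0.1823 ≈ 0.821 mg/L.

0.8 mg/L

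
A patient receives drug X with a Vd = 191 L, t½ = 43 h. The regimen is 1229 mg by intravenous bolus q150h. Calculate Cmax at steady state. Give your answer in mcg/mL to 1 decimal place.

7.1 mcg/mL

k = ln2/t½ = ln2/43 ≈ 0.016120 h⁻¹; fraction remaining f = e^(−kτ) = e^(−0.016120×150) ≈ 0.0891.
At steady state, accumulation factor R = 1/(1 − e^(−kτ)) ≈ 1.0978.
Each bolus raises the concentration by D/Vd = 1229/191 ≈ 6.435 mcg/mL.
Steady-state peak Cmax,ss = C₀·R ≈ 6.435 × 1.0978 ≈ 7.064 mcg/mL.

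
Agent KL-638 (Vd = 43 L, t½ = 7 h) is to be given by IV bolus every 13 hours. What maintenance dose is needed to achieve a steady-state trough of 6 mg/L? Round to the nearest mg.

τ/t½ = 13/7 ≈ 1.8571, so f = (1/2)^(13/7) ≈ 0.276022.
Cmin,ss = (D/Vd)·f/(1−f), so D = Cmin,ss·Vd·(1−f)/f.
D = 6 × 43 × (1−f)/f ≈ 6 × 43 × 2.62290 ≈ 676.71 mg.

677 mg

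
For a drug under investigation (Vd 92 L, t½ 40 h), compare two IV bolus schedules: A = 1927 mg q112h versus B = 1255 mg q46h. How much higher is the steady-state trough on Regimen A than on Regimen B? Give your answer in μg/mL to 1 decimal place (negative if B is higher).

Regimen A: f = (1/2)^(112/40) ≈ 0.1436; Cmin,ss = (1927/92)·f/(1−f) ≈ 3.512 μg/mL.
Regimen B: f = (1/2)^(46/40) ≈ 0.4506; Cmin,ss = (1255/92)·f/(1−f) ≈ 11.188 μg/mL.
Difference ≈ 3.512 − 11.188 ≈ -7.676 μg/mL.

-7.7 μg/mL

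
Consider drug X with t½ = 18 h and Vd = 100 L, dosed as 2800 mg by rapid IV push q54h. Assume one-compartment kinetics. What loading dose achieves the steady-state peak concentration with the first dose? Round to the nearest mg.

3200 mg

f = (1/2)^(54/18) ≈ 0.125000; accumulation ratio R = 1/(1−f) ≈ 1.14286.
Loading dose to hit Cmax,ss on first dose: D_load = D_maint·R ≈ 2800 × 1.14286 ≈ 3200.01 mg.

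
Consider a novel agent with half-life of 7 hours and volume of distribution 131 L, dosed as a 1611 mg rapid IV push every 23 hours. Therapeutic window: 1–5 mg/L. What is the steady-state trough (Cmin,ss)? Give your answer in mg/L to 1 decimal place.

1.4 mg/L

τ/t½ = 23/7 ≈ 3.2857, so fraction remaining f = (1/2)^(23/7) ≈ 0.1025.
Accumulation ratio R = 1/(1 − f) ≈ 1/0.8975 ≈ 1.1142.
Single-dose peak C₀ = D/Vd = 1611/131 ≈ 12.298 mg/L.
Cmax,ss = C₀/(1 − f) ≈ 12.298/0.8975 ≈ 13.703 mg/L.
Steady-state trough Cmin,ss = Cmax,ss·f ≈ 13.703 × 0.1025 ≈ 1.405 mg/L.
Trough 1.4 mg/L vs MEC 1 mg/L: adequate.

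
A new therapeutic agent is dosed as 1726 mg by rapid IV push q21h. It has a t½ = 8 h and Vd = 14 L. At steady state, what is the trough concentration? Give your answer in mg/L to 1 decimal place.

23.9 mg/L

τ/t½ = 21/8 ≈ 2.625, so fraction remaining f = (1/2)^(21/8) ≈ 0.1621.
Accumulation ratio R = 1/(1 − f) ≈ 1/0.8379 ≈ 1.1935.
Each bolus raises the concentration by D/Vd = 1726/14 ≈ 123.286 mg/L.
Cmax,ss = C₀/(1 − f) ≈ 123.286/0.8379 ≈ 147.137 mg/L.
Steady-state trough Cmin,ss = Cmax,ss·f ≈ 147.137 × 0.1621 ≈ 23.851 mg/L.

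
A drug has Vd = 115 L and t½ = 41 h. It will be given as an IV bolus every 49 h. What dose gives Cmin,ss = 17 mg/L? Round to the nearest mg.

2521 mg

τ/t½ = 49/41 ≈ 1.1951, so f = (1/2)^(49/41) ≈ 0.436750.
Cmin,ss = (D/Vd)·f/(1−f), so D = Cmin,ss·Vd·(1−f)/f.
D = 17 × 115 × (1−f)/f ≈ 17 × 115 × 1.28964 ≈ 2521.25 mg.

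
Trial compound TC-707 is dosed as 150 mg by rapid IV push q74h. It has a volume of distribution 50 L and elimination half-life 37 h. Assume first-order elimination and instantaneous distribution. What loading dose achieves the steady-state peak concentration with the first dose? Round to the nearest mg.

f = (1/2)^(74/37) ≈ 0.250000; accumulation ratio R = 1/(1−f) ≈ 1.33333.
Loading dose to hit Cmax,ss on first dose: D_load = D_maint·R ≈ 150 × 1.33333 ≈ 200.00 mg.

200 mg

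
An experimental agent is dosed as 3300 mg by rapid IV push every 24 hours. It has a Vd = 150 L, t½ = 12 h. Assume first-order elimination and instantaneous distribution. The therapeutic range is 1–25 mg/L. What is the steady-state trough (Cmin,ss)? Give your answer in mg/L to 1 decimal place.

7.3 mg/L

The dosing interval is 2 half-lives, so f = 2^(−2) = 0.25.
At steady state, R = 1/(1 − 0.25) = 4/3.
Single-dose peak C₀ = D/Vd = 3300/150 = 22 mg/L.
Steady-state peak Cmax,ss = C₀·R = 22 × 4/3 ≈ 29.333 mg/L.
Steady-state trough Cmin,ss = Cmax,ss·f ≈ 29.333 × 0.25 ≈ 7.333 mg/L.
Trough 7.3 mg/L vs MEC 1 mg/L: adequate.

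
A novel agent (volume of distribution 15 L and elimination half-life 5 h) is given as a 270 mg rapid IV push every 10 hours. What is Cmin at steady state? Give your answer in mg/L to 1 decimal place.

6.0 mg/L

The dosing interval is 2 half-lives, so f = 2^(−2) = 0.25.
Accumulation ratio R = 1/(1 − f) = 1/0.75 = 4/3.
Single-dose peak C₀ = D/Vd = 270/15 = 18 mg/L.
Steady-state peak Cmax,ss = C₀·R = 18 × 4/3 ≈ 24.000 mg/L.
Steady-state trough Cmin,ss = Cmax,ss·f ≈ 24.000 × 0.25 ≈ 6.000 mg/L.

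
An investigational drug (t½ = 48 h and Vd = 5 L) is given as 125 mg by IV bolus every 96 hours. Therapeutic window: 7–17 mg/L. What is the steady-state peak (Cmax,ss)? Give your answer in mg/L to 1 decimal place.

33.3 mg/L

The dosing interval is 2 half-lives, so f = 2^(−2) = 0.25.
Accumulation ratio R = 1/(1 − f) = 1/0.75 = 4/3.
Single-dose peak C₀ = D/Vd = 125/5 = 25 mg/L.
Steady-state peak Cmax,ss = C₀·R = 25 × 4/3 ≈ 33.333 mg/L.
Peak 33.3 mg/L vs MTC 17 mg/L: exceeds toxic threshold.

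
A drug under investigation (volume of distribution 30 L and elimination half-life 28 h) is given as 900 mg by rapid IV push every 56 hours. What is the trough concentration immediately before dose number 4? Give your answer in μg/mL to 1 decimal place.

9.8 μg/mL

f = (1/2)^(τ/t½) = (1/2)^(56/28) ≈ 0.2500.
C₀ = D/Vd = 900/30 ≈ 30.000 μg/mL.
Before the 4th dose, 3 doses have been given. Superposition: Cmin = C₀·(f + f² + … + f^3).
≈ 30.000 × (0.2500 + 0.0625 + 0.0156) ≈ 30.000 × 0.3281 ≈ 9.843 μg/mL.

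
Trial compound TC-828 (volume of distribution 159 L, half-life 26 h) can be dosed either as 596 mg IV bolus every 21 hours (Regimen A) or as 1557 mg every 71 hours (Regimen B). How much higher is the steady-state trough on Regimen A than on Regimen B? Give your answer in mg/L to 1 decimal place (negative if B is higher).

3.3 mg/L

Regimen A: f = (1/2)^(21/26) ≈ 0.5713; Cmin,ss = (596/159)·f/(1−f) ≈ 4.995 mg/L.
Regimen B: f = (1/2)^(71/26) ≈ 0.1506; Cmin,ss = (1557/159)·f/(1−f) ≈ 1.736 mg/L.
Difference ≈ 4.995 − 1.736 ≈ 3.259 mg/L.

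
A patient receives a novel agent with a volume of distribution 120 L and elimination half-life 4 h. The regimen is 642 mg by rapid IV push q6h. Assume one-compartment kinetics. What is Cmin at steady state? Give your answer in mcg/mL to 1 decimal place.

2.9 mcg/mL

τ/t½ = 6/4 ≈ 1.5, so fraction remaining f = (1/2)^(6/4) ≈ 0.3536.
Accumulation ratio R = 1/(1 − f) ≈ 1/0.6464 ≈ 1.5470.
Each bolus raises the concentration by D/Vd = 642/120 ≈ 5.350 mcg/mL.
Steady-state peak Cmax,ss = C₀·R ≈ 5.350 × 1.5470 ≈ 8.276 mcg/mL.
One interval later, Cmin,ss = Cmax,ss·e^(−kτ) ≈ 8.276 × 0.3536 ≈ 2.926 mcg/mL.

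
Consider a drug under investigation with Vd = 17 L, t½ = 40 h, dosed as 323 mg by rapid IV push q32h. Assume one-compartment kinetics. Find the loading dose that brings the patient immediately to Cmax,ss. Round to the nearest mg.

759 mg

f = (1/2)^(32/40) ≈ 0.574349; accumulation ratio R = 1/(1−f) ≈ 2.34934.
Loading dose to hit Cmax,ss on first dose: D_load = D_maint·R ≈ 323 × 2.34934 ≈ 758.84 mg.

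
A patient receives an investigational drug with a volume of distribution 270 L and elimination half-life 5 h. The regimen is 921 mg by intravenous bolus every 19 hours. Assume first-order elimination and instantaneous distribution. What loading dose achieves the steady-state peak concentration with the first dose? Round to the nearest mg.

f = (1/2)^(19/5) ≈ 0.071794; accumulation ratio R = 1/(1−f) ≈ 1.07735.
Loading dose to hit Cmax,ss on first dose: D_load = D_maint·R ≈ 921 × 1.07735 ≈ 992.24 mg.

992 mg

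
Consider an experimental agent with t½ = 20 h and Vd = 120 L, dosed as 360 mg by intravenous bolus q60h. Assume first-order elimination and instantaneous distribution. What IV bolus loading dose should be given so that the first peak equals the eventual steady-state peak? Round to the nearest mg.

f = (1/2)^(60/20) ≈ 0.125000; accumulation ratio R = 1/(1−f) ≈ 1.14286.
Loading dose to hit Cmax,ss on first dose: D_load = D_maint·R ≈ 360 × 1.14286 ≈ 411.43 mg.

411 mg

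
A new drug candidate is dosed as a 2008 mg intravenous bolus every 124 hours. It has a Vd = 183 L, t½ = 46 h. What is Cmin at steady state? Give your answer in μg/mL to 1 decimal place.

2.0 μg/mL

τ/t½ = 124/46 ≈ 2.6957, so fraction remaining f = (1/2)^(124/46) ≈ 0.1544.
Accumulation ratio R = 1/(1 − f) ≈ 1/0.8456 ≈ 1.1826.
Single-dose peak C₀ = D/Vd = 2008/183 ≈ 10.973 μg/mL.
Cmax,ss = C₀/(1 − f) ≈ 10.973/0.8456 ≈ 12.977 μg/mL.
One interval later, Cmin,ss = Cmax,ss·e^(−kτ) ≈ 12.977 × 0.1544 ≈ 2.004 μg/mL.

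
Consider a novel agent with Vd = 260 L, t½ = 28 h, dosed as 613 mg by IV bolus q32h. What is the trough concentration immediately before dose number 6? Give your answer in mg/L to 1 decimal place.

1.9 mg/L

f = (1/2)^(τ/t½) = (1/2)^(32/28) ≈ 0.4529.
C₀ = D/Vd = 613/260 ≈ 2.358 mg/L.
Before the 6th dose, 5 doses have been given. Superposition: Cmin = C₀·(f + f² + … + f^5).
≈ 2.358 × (0.4529 + 0.2051 + 0.0929 + 0.0421 + 0.0191) ≈ 2.358 × 0.8121 ≈ 1.915 mg/L.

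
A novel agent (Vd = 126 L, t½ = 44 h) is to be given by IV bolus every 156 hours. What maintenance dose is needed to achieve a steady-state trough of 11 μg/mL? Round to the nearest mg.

τ/t½ = 156/44 ≈ 3.5455, so f = (1/2)^(156/44) ≈ 0.085647.
Cmin,ss = (D/Vd)·f/(1−f), so D = Cmin,ss·Vd·(1−f)/f.
D = 11 × 126 × (1−f)/f ≈ 11 × 126 × 10.67583 ≈ 14796.70 mg.

14797 mg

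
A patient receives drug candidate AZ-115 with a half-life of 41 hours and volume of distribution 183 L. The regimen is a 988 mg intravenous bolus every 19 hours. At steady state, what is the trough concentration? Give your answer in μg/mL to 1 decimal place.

τ/t½ = 19/41 ≈ 0.46341, so fraction remaining f = (1/2)^(19/41) ≈ 0.7253.
At steady state, accumulation factor R = 1/(1 − e^(−kτ)) ≈ 3.6403.
Single-dose peak C₀ = D/Vd = 988/183 ≈ 5.399 μg/mL.
Steady-state peak Cmax,ss = C₀·R ≈ 5.399 × 3.6403 ≈ 19.654 μg/mL.
Steady-state trough Cmin,ss = Cmax,ss·f ≈ 19.654 × 0.7253 ≈ 14.255 μg/mL.

14.3 μg/mL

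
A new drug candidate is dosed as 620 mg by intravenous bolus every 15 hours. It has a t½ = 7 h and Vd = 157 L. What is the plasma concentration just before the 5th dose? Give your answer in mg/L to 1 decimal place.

1.2 mg/L

f = (1/2)^(τ/t½) = (1/2)^(15/7) ≈ 0.2264.
C₀ = D/Vd = 620/157 ≈ 3.949 mg/L.
Before the 5th dose, 4 doses have been given. Superposition: Cmin = C₀·(f + f² + … + f^4).
≈ 3.949 × (0.2264 + 0.0513 + 0.0116 + 0.0026) ≈ 3.949 × 0.2919 ≈ 1.153 mg/L.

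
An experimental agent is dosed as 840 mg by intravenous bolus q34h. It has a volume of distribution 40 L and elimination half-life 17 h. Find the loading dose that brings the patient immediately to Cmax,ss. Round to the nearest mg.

1120 mg

f = (1/2)^(34/17) ≈ 0.250000; accumulation ratio R = 1/(1−f) ≈ 1.33333.
Loading dose to hit Cmax,ss on first dose: D_load = D_maint·R ≈ 840 × 1.33333 ≈ 1120.00 mg.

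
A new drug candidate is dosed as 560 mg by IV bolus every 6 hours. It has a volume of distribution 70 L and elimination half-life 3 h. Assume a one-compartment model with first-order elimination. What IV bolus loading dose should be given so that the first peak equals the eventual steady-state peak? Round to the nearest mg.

f = (1/2)^(6/3) ≈ 0.250000; accumulation ratio R = 1/(1−f) ≈ 1.33333.
Loading dose to hit Cmax,ss on first dose: D_load = D_maint·R ≈ 560 × 1.33333 ≈ 746.66 mg.

747 mg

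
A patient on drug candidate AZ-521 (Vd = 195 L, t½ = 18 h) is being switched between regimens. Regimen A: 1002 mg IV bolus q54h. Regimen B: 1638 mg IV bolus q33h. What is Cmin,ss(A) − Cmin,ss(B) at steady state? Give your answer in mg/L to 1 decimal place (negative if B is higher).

-2.5 mg/L

Regimen A: f = (1/2)^(54/18) ≈ 0.1250; Cmin,ss = (1002/195)·f/(1−f) ≈ 0.734 mg/L.
Regimen B: f = (1/2)^(33/18) ≈ 0.2806; Cmin,ss = (1638/195)·f/(1−f) ≈ 3.276 mg/L.
Difference ≈ 0.734 − 3.276 ≈ -2.542 mg/L.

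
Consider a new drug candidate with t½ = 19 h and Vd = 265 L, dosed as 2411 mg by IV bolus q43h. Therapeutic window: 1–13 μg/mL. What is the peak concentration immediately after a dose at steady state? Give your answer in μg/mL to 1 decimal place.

11.5 μg/mL

k = ln2/t½ = ln2/19 ≈ 0.036481 h⁻¹; fraction remaining f = e^(−kτ) = e^(−0.036481×43) ≈ 0.2083.
At steady state, accumulation factor R = 1/(1 − e^(−kτ)) ≈ 1.2631.
Single-dose peak C₀ = D/Vd = 2411/265 ≈ 9.098 μg/mL.
Cmax,ss = C₀/(1 − f) ≈ 9.098/0.7917 ≈ 11.492 μg/mL.
Peak 11.5 μg/mL vs MTC 13 μg/mL: below toxic threshold.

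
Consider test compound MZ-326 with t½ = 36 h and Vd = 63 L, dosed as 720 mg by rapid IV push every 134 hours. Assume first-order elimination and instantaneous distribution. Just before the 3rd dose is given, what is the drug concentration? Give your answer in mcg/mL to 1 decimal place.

f = (1/2)^(τ/t½) = (1/2)^(134/36) ≈ 0.0758.
C₀ = D/Vd = 720/63 ≈ 11.429 mcg/mL.
Before the 3rd dose, 2 doses have been given. Superposition: Cmin = C₀·(f + f²).
≈ 11.429 × (0.0758 + 0.0057) ≈ 11.429 × 0.0815 ≈ 0.931 mcg/mL.

0.9 mcg/mL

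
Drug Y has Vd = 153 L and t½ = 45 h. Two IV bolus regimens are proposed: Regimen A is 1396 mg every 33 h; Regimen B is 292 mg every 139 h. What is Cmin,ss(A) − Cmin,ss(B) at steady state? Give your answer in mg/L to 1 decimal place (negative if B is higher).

13.5 mg/L

Regimen A: f = (1/2)^(33/45) ≈ 0.6015; Cmin,ss = (1396/153)·f/(1−f) ≈ 13.772 mg/L.
Regimen B: f = (1/2)^(139/45) ≈ 0.1175; Cmin,ss = (292/153)·f/(1−f) ≈ 0.254 mg/L.
Difference ≈ 13.772 − 0.254 ≈ 13.518 mg/L.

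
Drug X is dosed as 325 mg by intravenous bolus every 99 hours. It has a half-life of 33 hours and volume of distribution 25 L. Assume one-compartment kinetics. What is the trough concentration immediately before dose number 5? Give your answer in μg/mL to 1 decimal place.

1.9 μg/mL

f = (1/2)^(τ/t½) = (1/2)^(99/33) ≈ 0.1250.
C₀ = D/Vd = 325/25 ≈ 13.000 μg/mL.
Before the 5th dose, 4 doses have been given. Superposition: Cmin = C₀·(f + f² + … + f^4).
≈ 13.000 × (0.1250 + 0.0156 + 0.0020 + 0.0002) ≈ 13.000 × 0.1428 ≈ 1.856 μg/mL.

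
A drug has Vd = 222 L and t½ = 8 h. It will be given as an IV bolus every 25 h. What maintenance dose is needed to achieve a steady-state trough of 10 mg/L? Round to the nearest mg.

17147 mg

τ/t½ = 25/8 ≈ 3.125, so f = (1/2)^(25/8) ≈ 0.114626.
Cmin,ss = (D/Vd)·f/(1−f), so D = Cmin,ss·Vd·(1−f)/f.
D = 10 × 222 × (1−f)/f ≈ 10 × 222 × 7.72402 ≈ 17147.32 mg.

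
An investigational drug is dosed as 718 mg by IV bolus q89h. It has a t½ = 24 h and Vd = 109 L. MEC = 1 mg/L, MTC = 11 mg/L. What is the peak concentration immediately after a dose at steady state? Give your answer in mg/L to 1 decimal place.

7.1 mg/L

Over one 89-h interval, 89/24 ≈ 3.7083 half-lives elapse, leaving f ≈ 0.0765 of each dose.
At steady state, accumulation factor R = 1/(1 − e^(−kτ)) ≈ 1.0828.
Each bolus raises the concentration by D/Vd = 718/109 ≈ 6.587 mg/L.
Cmax,ss = C₀/(1 − f) ≈ 6.587/0.9235 ≈ 7.133 mg/L.
Peak 7.1 mg/L vs MTC 11 mg/L: below toxic threshold.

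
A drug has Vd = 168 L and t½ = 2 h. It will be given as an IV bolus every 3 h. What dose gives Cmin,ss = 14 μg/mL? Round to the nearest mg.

τ/t½ = 3/2 ≈ 1.5, so f = (1/2)^(3/2) ≈ 0.353553.
Cmin,ss = (D/Vd)·f/(1−f), so D = Cmin,ss·Vd·(1−f)/f.
D = 14 × 168 × (1−f)/f ≈ 14 × 168 × 1.82843 ≈ 4300.47 mg.

4300 mg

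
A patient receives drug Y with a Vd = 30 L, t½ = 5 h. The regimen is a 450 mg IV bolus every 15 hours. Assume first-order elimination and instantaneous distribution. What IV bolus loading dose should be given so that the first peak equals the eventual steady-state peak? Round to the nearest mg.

f = (1/2)^(15/5) ≈ 0.125000; accumulation ratio R = 1/(1−f) ≈ 1.14286.
Loading dose to hit Cmax,ss on first dose: D_load = D_maint·R ≈ 450 × 1.14286 ≈ 514.29 mg.

514 mg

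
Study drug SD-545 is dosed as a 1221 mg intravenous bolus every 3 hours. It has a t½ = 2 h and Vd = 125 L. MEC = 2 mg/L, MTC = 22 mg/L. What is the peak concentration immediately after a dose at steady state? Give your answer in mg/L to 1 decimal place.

Over one 3-h interval, 3/2 ≈ 1.5 half-lives elapse, leaving f ≈ 0.3536 of each dose.
Accumulation ratio R = 1/(1 − f) ≈ 1/0.6464 ≈ 1.5470.
Single-dose peak C₀ = D/Vd = 1221/125 ≈ 9.768 mg/L.
Steady-state peak Cmax,ss = C₀·R ≈ 9.768 × 1.5470 ≈ 15.111 mg/L.
Peak 15.1 mg/L vs MTC 22 mg/L: below toxic threshold.

15.1 mg/L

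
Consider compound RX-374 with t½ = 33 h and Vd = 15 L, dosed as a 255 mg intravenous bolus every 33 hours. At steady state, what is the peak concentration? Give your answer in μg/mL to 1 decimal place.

34.0 μg/mL

The dosing interval is 1 half-life, so f = 2^(−1) = 0.5.
At steady state, R = 1/(1 − 0.5) = 2/1.
Single-dose peak C₀ = D/Vd = 255/15 = 17 μg/mL.
Steady-state peak Cmax,ss = C₀·R = 17 × 2/1 ≈ 34.000 μg/mL.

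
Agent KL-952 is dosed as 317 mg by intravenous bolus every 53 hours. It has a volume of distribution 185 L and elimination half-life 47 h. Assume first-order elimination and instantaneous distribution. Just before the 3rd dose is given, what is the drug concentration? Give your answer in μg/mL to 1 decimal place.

1.1 μg/mL

f = (1/2)^(τ/t½) = (1/2)^(53/47) ≈ 0.4577.
C₀ = D/Vd = 317/185 ≈ 1.714 μg/mL.
Before the 3rd dose, 2 doses have been given. Superposition: Cmin = C₀·(f + f²).
≈ 1.714 × (0.4577 + 0.2095) ≈ 1.714 × 0.6672 ≈ 1.144 μg/mL.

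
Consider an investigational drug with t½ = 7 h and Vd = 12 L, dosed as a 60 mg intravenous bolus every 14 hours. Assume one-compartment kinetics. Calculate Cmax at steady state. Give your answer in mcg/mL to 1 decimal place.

The dosing interval is 2 half-lives, so f = 2^(−2) = 0.25.
Accumulation ratio R = 1/(1 − f) = 1/0.75 = 4/3.
Single-dose peak C₀ = D/Vd = 60/12 = 5 mcg/mL.
Steady-state peak Cmax,ss = C₀·R = 5 × 4/3 ≈ 6.667 mcg/mL.

6.7 mcg/mL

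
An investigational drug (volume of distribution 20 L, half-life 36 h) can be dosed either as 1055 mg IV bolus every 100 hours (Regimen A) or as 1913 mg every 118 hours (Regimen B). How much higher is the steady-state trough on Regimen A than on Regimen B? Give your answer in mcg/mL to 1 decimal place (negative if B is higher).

Regimen A: f = (1/2)^(100/36) ≈ 0.1458; Cmin,ss = (1055/20)·f/(1−f) ≈ 9.004 mcg/mL.
Regimen B: f = (1/2)^(118/36) ≈ 0.1031; Cmin,ss = (1913/20)·f/(1−f) ≈ 10.995 mcg/mL.
Difference ≈ 9.004 − 10.995 ≈ -1.991 mcg/mL.

-2.0 mcg/mL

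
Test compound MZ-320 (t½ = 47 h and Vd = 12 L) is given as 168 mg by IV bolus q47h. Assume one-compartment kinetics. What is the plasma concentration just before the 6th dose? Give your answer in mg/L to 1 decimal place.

f = (1/2)^(τ/t½) = (1/2)^(47/47) ≈ 0.5000.
C₀ = D/Vd = 168/12 ≈ 14.000 mg/L.
Before the 6th dose, 5 doses have been given. Superposition: Cmin = C₀·(f + f² + … + f^5).
≈ 14.000 × (0.5000 + 0.2500 + 0.1250 + 0.0625 + 0.0313) ≈ 14.000 × 0.9688 ≈ 13.563 mg/L.

13.6 mg/L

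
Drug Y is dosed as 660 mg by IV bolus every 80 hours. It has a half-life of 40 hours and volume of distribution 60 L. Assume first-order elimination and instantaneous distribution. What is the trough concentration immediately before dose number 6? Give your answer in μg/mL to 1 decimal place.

3.7 μg/mL

f = (1/2)^(τ/t½) = (1/2)^(80/40) ≈ 0.2500.
C₀ = D/Vd = 660/60 ≈ 11.000 μg/mL.
Before the 6th dose, 5 doses have been given. Superposition: Cmin = C₀·(f + f² + … + f^5).
≈ 11.000 × (0.2500 + 0.0625 + 0.0156 + 0.0039 + 0.0010) ≈ 11.000 × 0.3330 ≈ 3.663 μg/mL.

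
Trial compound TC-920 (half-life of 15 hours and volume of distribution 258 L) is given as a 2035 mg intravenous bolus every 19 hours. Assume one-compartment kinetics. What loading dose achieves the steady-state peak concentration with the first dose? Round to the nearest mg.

3482 mg

f = (1/2)^(19/15) ≈ 0.415619; accumulation ratio R = 1/(1−f) ≈ 1.71121.
Loading dose to hit Cmax,ss on first dose: D_load = D_maint·R ≈ 2035 × 1.71121 ≈ 3482.31 mg.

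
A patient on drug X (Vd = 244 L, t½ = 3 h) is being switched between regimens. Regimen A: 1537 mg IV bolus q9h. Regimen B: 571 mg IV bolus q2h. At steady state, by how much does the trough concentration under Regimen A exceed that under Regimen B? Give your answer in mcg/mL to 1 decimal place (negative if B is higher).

-3.1 mcg/mL

Regimen A: f = (1/2)^(9/3) ≈ 0.1250; Cmin,ss = (1537/244)·f/(1−f) ≈ 0.900 mcg/mL.
Regimen B: f = (1/2)^(2/3) ≈ 0.6300; Cmin,ss = (571/244)·f/(1−f) ≈ 3.985 mcg/mL.
Difference ≈ 0.900 − 3.985 ≈ -3.085 mcg/mL.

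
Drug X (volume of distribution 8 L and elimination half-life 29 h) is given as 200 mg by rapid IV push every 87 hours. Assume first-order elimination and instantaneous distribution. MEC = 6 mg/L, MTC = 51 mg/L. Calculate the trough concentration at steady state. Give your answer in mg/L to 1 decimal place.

3.6 mg/L

The dosing interval is 3 half-lives, so f = 2^(−3) = 0.125.
Accumulation ratio R = 1/(1 − f) = 1/0.875 = 8/7.
Single-dose peak C₀ = D/Vd = 200/8 = 25 mg/L.
Steady-state peak Cmax,ss = C₀·R = 25 × 8/7 ≈ 28.571 mg/L.
Steady-state trough Cmin,ss = Cmax,ss·f ≈ 28.571 × 0.125 ≈ 3.571 mg/L.
Trough 3.6 mg/L vs MEC 6 mg/L: subtherapeutic.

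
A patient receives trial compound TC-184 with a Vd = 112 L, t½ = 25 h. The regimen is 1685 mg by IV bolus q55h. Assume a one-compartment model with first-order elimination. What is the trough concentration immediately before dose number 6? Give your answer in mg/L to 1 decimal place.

f = (1/2)^(τ/t½) = (1/2)^(55/25) ≈ 0.2176.
C₀ = D/Vd = 1685/112 ≈ 15.045 mg/L.
Before the 6th dose, 5 doses have been given. Superposition: Cmin = C₀·(f + f² + … + f^5).
≈ 15.045 × (0.2176 + 0.0473 + 0.0103 + 0.0022 + 0.0005) ≈ 15.045 × 0.2779 ≈ 4.181 mg/L.

4.2 mg/L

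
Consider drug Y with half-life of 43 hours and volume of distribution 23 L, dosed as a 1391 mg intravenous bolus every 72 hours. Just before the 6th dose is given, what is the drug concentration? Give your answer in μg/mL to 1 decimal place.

27.5 μg/mL

f = (1/2)^(τ/t½) = (1/2)^(72/43) ≈ 0.3133.
C₀ = D/Vd = 1391/23 ≈ 60.478 μg/mL.
Before the 6th dose, 5 doses have been given. Superposition: Cmin = C₀·(f + f² + … + f^5).
≈ 60.478 × (0.3133 + 0.0982 + 0.0308 + 0.0096 + 0.0030) ≈ 60.478 × 0.4549 ≈ 27.511 μg/mL.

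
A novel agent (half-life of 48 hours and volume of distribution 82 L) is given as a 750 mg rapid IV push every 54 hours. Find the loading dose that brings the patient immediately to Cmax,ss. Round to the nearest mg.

f = (1/2)^(54/48) ≈ 0.458502; accumulation ratio R = 1/(1−f) ≈ 1.84673.
Loading dose to hit Cmax,ss on first dose: D_load = D_maint·R ≈ 750 × 1.84673 ≈ 1385.05 mg.

1385 mg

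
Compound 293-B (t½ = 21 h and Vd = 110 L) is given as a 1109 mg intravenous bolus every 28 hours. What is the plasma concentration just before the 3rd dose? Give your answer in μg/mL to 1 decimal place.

f = (1/2)^(τ/t½) = (1/2)^(28/21) ≈ 0.3969.
C₀ = D/Vd = 1109/110 ≈ 10.082 μg/mL.
Before the 3rd dose, 2 doses have been given. Superposition: Cmin = C₀·(f + f²).
≈ 10.082 × (0.3969 + 0.1575) ≈ 10.082 × 0.5544 ≈ 5.589 μg/mL.

5.6 μg/mL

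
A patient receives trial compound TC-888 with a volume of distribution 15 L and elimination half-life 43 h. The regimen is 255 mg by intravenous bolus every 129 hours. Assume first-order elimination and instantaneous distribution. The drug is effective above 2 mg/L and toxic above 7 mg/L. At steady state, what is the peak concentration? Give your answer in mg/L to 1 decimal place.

τ = 129 h = 3 half-lives, so f = (1/2)^3 = 0.125.
At steady state, R = 1/(1 − 0.125) = 8/7.
Single-dose peak C₀ = D/Vd = 255/15 = 17 mg/L.
Steady-state peak Cmax,ss = C₀·R = 17 × 8/7 ≈ 19.429 mg/L.
Peak 19.4 mg/L vs MTC 7 mg/L: exceeds toxic threshold.

19.4 mg/L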